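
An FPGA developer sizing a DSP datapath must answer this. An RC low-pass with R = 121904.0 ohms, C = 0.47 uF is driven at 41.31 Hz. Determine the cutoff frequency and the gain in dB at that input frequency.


Step 1 — cutoff frequency:
fc = 1 / (2*pi*R*C)
C = 0.47 uF = 4.7e-07 F
fc = 1 / (2*pi*121904.0*4.7e-07)
   = 2.77782 Hz

Step 2 — magnitude at f = 41.31 Hz:
|H(f)| = 1 / sqrt(1 + (f/fc)^2)
f/fc = 41.31 / 2.77782 = 14.871374
|H| = 1 / sqrt(1 + 221.157765) = 0.0670918
|H|_dB = 20*log10(0.0670918) = -23.47 dB

fc = 2.77782 Hz; |H(41.31 Hz)| = -23.47 dB


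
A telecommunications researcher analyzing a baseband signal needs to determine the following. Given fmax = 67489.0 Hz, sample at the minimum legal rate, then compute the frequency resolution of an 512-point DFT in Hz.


Step 1 — Nyquist sampling rate:
fs = 2 * fmax = 2 * 67489.0 = 134978.0 Hz

Step 2 — DFT bin spacing:
df = fs / N = 134978.0 / 512 = 263.6289 Hz

263.6289 Hz


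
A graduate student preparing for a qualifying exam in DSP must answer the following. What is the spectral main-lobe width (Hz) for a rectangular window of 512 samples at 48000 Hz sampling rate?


Main lobe width for a rectangular window:
Width = 2 * fs / N
      = 2 * 48000 / 512
      = 96000 / 512
      = 187.5 Hz

187.5 Hz


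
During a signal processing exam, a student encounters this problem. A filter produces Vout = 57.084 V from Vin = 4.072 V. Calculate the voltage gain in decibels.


Voltage gain in dB:
G = 20 * log10(Vout / Vin)
  = 20 * log10(57.084 / 4.072)
  = 20 * log10(14.018664)
  = 20 * 1.146707
  = 22.93 dB

22.93 dB


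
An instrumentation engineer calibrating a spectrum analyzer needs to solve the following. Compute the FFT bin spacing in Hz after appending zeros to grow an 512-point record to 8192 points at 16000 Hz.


Frequency resolution after zero-padding:
N_padded = 512 * 16 = 8192
df = fs / N_padded
   = 16000 / 8192
   = 1.9531 Hz

1.9531 Hz


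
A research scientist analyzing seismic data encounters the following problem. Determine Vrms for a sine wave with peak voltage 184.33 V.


RMS voltage for a sinusoidal waveform:
V_rms = V_peak / sqrt(2)
      = 184.33 / 1.414214
      = 130.341 V

130.341 V


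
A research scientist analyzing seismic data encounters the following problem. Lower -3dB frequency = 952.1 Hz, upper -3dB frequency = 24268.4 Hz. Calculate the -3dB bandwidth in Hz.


Bandwidth is the difference of -3dB frequencies:
BW = f_high - f_low
   = 24268.4 - 952.1
   = 23316.3 Hz

23316.3 Hz


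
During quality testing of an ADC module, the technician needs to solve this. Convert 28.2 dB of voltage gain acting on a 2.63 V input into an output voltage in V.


Output voltage from dB gain:
V_out = V_in * 10^(gain_dB / 20)
      = 2.63 * 10^(28.2 / 20)
      = 2.63 * 25.703958
      = 67.6014 V

67.6014 V


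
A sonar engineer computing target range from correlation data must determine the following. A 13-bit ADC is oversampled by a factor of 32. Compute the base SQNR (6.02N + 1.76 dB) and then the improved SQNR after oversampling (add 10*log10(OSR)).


Step 1 — baseline SQNR at Nyquist:
SQNR_base = 6.02*N + 1.76
          = 6.02*13 + 1.76
          = 80.02 dB

Step 2 — oversampling processing gain:
G = 10*log10(OSR) = 10*log10(32) = 15.05 dB

Step 3 — total:
SQNR_total = 80.02 + 15.05 = 95.07 dB

Base SQNR = 80.02 dB; oversampled SQNR = 95.07 dB


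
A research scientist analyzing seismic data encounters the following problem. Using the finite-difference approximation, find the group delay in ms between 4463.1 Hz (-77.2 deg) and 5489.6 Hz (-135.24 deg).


Group delay from phase difference:
tau = -d(phi)/d(omega)
d(phi) = -58.04 deg = -1.012989 rad
d(omega) = 2*pi*(5489.6 - 4463.1) = 6449.6897 rad/s
tau = -(-1.012989) / 6449.6897
    = 0.1571 ms

0.1571 ms


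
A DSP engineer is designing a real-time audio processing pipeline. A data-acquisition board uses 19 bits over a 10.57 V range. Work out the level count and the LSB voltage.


Step 1 — number of quantization levels:
L = 2^N = 2^19 = 524288

Step 2 — LSB step size:
delta = Vfs / L
      = 10.57 / 524288
      = 2.016e-05 V

Levels = 524288; step size = 2.016e-05 V


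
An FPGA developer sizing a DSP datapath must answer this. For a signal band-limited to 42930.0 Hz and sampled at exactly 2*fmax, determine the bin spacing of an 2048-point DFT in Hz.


Step 1 — Nyquist sampling rate:
fs = 2 * fmax = 2 * 42930.0 = 85860.0 Hz

Step 2 — DFT bin spacing:
df = fs / N = 85860.0 / 2048 = 41.9238 Hz

41.9238 Hz


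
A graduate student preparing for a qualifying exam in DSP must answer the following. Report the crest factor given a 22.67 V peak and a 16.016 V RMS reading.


Crest factor is the ratio of peak to RMS:
CF = V_peak / V_rms
   = 22.67 / 16.016
   = 1.4155

1.4155


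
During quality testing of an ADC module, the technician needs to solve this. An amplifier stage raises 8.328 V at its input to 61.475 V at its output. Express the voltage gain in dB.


Voltage gain in dB:
G = 20 * log10(Vout / Vin)
  = 20 * log10(61.475 / 8.328)
  = 20 * log10(7.381724)
  = 20 * 0.868158
  = 17.36 dB

17.36 dB


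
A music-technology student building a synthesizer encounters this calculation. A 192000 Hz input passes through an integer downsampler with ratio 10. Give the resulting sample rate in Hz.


Decimation reduces the sample rate:
fs_out = fs_in / M
       = 192000 / 10
       = 19200.0 Hz

19200.0 Hz


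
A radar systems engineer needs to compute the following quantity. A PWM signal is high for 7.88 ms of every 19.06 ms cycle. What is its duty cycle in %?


Duty cycle as a percentage:
DC = (t_on / T) * 100
   = (7.88 / 19.06) * 100
   = 0.413431 * 100
   = 41.34 %

41.34 %


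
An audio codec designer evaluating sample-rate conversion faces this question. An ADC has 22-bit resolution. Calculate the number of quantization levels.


Number of quantization levels = 2^N
= 2^22
= 4194304

4194304


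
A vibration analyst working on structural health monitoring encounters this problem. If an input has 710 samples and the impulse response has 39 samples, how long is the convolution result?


Linear convolution output length:
L = N + M - 1
  = 710 + 39 - 1
  = 748 samples

748


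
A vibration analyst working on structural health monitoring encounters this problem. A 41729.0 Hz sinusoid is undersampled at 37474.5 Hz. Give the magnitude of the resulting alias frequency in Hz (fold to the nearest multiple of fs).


Compute the nearest integer multiple of fs to the signal:
n = round(41729.0 / 37474.5) = 1
f_alias = |41729.0 - 1 * 37474.5|
        = |41729.0 - 37474.5|
        = 4254.5 Hz

4254.5


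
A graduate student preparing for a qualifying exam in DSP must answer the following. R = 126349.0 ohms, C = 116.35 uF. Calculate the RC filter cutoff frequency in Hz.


Cutoff frequency of a first-order RC filter:
fc = 1 / (2 * pi * R * C)
C = 116.35 uF = 0.00011635 F
fc = 1 / (2 * pi * 126349.0 * 0.00011635)
   = 1 / 92.367260886845
   = 0.010826 Hz

0.010826 Hz


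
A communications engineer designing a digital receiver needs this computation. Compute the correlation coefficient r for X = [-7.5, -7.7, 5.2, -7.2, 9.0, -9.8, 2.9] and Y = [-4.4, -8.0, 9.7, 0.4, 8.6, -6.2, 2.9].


Pearson correlation coefficient (population):
r = cov(X,Y) / (std(X) * std(Y))
Mean X = -2.1571, Mean Y = 0.4286
Cov(X,Y) = 42.171633
Std(X) = 7.043712, Std(Y) = 6.515194
r = 0.9189

0.9189


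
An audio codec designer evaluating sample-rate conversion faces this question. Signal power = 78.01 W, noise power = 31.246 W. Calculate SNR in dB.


SNR in decibels:
SNR = 10 * log10(Ps / Pn)
    = 10 * log10(78.01 / 31.246)
    = 10 * log10(2.4966)
    = 10 * 0.3974
    = 3.97 dB

3.97 dB


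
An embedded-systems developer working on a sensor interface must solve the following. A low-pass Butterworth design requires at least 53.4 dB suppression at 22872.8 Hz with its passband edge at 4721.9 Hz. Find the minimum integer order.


Butterworth filter order formula:
n = log10(10^(A/10) - 1) / (2 * log10(f_stop/f_pass))
10^(53.4/10) - 1 = 218775.1624
f_stop/f_pass = 22872.8 / 4721.9 = 4.844
n = 3.8967 -> ceil = 4

4


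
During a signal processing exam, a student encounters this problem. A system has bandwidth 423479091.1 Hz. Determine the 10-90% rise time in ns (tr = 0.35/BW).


Rise time from bandwidth relationship:
tr = 0.35 / BW
   = 0.35 / 423479091.1
   = 8.26487086e-10 s
   = 0.8265 ns

0.8265 ns


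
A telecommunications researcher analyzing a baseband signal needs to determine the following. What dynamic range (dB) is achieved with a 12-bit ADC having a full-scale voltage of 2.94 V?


Dynamic range from full-scale to LSB:
V_min = V_max / 2^bits = 2.94 / 2^12
DR = 20 * log10(V_max / V_min)
   = 20 * log10(2^12)
   = 20 * 12 * log10(2)
   = 72.25 dB

72.25 dB


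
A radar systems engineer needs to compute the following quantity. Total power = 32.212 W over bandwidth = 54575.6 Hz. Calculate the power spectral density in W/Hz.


Power spectral density:
PSD = P / BW
    = 32.212 / 54575.6
    = 0.00059023 W/Hz

0.00059023 W/Hz


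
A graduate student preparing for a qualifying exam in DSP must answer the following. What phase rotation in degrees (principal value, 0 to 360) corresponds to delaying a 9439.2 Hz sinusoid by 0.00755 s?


Phase shift from frequency and time delay:
phi = 360 * f * t_delay
    = 360 * 9439.2 * 0.00755
    = 25655.75 degrees
    mod 360 = 95.75 degrees

95.75 degrees


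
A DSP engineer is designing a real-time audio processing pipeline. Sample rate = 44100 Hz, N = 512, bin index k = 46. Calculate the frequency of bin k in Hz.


Frequency of DFT bin k:
f_k = k * fs / N
    = 46 * 44100 / 512
    = 2028600 / 512
    = 3962.109 Hz

3962.109 Hz


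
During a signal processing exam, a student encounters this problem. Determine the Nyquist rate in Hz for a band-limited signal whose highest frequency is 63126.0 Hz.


The Nyquist rate is twice the maximum frequency component.
fs_min = 2 * fmax
      = 2 * 63126.0
      = 126252.0 Hz

126252.0


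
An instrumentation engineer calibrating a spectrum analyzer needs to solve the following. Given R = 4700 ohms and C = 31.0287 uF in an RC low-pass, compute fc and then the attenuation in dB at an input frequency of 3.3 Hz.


Step 1 — cutoff frequency:
fc = 1 / (2*pi*R*C)
C = 31.0287 uF = 3.10287e-05 F
fc = 1 / (2*pi*4700*3.10287e-05)
   = 1.09134 Hz

Step 2 — magnitude at f = 3.3 Hz:
|H(f)| = 1 / sqrt(1 + (f/fc)^2)
f/fc = 3.3 / 1.09134 = 3.023806
|H| = 1 / sqrt(1 + 9.143403) = 0.3139845
|H|_dB = 20*log10(0.3139845) = -10.06 dB

fc = 1.09134 Hz; |H(3.3 Hz)| = -10.06 dB


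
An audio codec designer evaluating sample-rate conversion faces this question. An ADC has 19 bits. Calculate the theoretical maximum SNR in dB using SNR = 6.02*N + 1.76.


Theoretical SNR for a full-scale sinusoid:
SNR = 6.02 * N + 1.76
    = 6.02 * 19 + 1.76
    = 114.38 + 1.76
    = 116.14 dB

116.14 dB


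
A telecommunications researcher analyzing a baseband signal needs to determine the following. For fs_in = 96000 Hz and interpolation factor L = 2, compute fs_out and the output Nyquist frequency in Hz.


Step 1 — output sample rate after interpolation by L:
fs_out = L * fs_in = 2 * 96000 = 192000 Hz

Step 2 — Nyquist frequency of the output stream:
f_Nyq = fs_out / 2 = 192000 / 2 = 96000.0 Hz

fs_out = 192000 Hz; f_Nyquist = 96000.0 Hz


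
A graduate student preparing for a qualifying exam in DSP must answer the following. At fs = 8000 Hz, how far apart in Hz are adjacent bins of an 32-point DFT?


DFT frequency resolution:
df = fs / N
   = 8000 / 32
   = 250.0 Hz

250.0 Hz


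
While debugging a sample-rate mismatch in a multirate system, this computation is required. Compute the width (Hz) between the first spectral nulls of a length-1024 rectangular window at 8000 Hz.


Main lobe width for a rectangular window:
Width = 2 * fs / N
      = 2 * 8000 / 1024
      = 16000 / 1024
      = 15.625 Hz

15.625 Hz


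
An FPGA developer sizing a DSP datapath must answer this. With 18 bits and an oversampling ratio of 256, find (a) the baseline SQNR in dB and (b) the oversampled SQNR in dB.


Step 1 — baseline SQNR at Nyquist:
SQNR_base = 6.02*N + 1.76
          = 6.02*18 + 1.76
          = 110.12 dB

Step 2 — oversampling processing gain:
G = 10*log10(OSR) = 10*log10(256) = 24.08 dB

Step 3 — total:
SQNR_total = 110.12 + 24.08 = 134.2 dB

Base SQNR = 110.12 dB; oversampled SQNR = 134.2 dB


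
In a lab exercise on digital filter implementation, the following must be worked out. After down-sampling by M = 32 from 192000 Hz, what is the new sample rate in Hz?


Decimation reduces the sample rate:
fs_out = fs_in / M
       = 192000 / 32
       = 6000.0 Hz

6000.0 Hz


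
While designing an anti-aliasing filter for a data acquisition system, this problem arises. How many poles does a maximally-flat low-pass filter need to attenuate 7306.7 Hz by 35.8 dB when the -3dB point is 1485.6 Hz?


Butterworth filter order formula:
n = log10(10^(A/10) - 1) / (2 * log10(f_stop/f_pass))
10^(35.8/10) - 1 = 3800.894
f_stop/f_pass = 7306.7 / 1485.6 = 4.9183
n = 2.5873 -> ceil = 3

3


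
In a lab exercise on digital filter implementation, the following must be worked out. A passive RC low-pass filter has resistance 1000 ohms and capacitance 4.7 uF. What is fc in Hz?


Cutoff frequency of a first-order RC filter:
fc = 1 / (2 * pi * R * C)
C = 4.7 uF = 4.7e-06 F
fc = 1 / (2 * pi * 1000 * 4.7e-06)
   = 1 / 0.029530970943744
   = 33.862754 Hz

33.862754 Hz


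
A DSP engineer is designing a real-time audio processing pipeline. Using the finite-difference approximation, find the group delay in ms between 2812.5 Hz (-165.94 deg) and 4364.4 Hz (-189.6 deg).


Group delay from phase difference:
tau = -d(phi)/d(omega)
d(phi) = -23.66 deg = -0.412945 rad
d(omega) = 2*pi*(4364.4 - 2812.5) = 9750.8753 rad/s
tau = -(-0.412945) / 9750.8753
    = 0.0423 ms

0.0423 ms


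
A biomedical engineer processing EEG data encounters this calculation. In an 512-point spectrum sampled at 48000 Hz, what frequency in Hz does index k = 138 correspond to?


Frequency of DFT bin k:
f_k = k * fs / N
    = 138 * 48000 / 512
    = 6624000 / 512
    = 12937.5 Hz

12937.5 Hz


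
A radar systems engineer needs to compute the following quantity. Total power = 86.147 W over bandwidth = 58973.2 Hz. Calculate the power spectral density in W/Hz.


Power spectral density:
PSD = P / BW
    = 86.147 / 58973.2
    = 0.00146078 W/Hz

0.00146078 W/Hz


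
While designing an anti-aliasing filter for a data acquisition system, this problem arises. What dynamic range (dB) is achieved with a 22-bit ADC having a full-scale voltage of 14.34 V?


Dynamic range from full-scale to LSB:
V_min = V_max / 2^bits = 14.34 / 2^22
DR = 20 * log10(V_max / V_min)
   = 20 * log10(2^22)
   = 20 * 22 * log10(2)
   = 132.45 dB

132.45 dB


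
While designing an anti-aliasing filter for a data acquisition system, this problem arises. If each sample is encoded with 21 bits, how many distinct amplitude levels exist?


Number of quantization levels = 2^N
= 2^21
= 2097152

2097152


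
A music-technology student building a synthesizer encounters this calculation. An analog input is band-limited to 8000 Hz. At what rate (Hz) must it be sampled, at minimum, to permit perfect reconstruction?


The Nyquist rate is twice the maximum frequency component.
fs_min = 2 * fmax
      = 2 * 8000
      = 16000 Hz

16000


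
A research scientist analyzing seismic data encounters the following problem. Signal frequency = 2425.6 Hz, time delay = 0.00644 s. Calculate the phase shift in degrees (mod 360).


Phase shift from frequency and time delay:
phi = 360 * f * t_delay
    = 360 * 2425.6 * 0.00644
    = 5623.51 degrees
    mod 360 = 223.51 degrees

223.51 degrees


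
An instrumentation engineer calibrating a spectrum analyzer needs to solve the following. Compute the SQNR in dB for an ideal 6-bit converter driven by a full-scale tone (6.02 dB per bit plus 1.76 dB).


Theoretical SNR for a full-scale sinusoid:
SNR = 6.02 * N + 1.76
    = 6.02 * 6 + 1.76
    = 36.12 + 1.76
    = 37.88 dB

37.88 dB


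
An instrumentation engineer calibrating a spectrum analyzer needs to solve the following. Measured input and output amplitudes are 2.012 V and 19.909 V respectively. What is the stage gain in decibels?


Voltage gain in dB:
G = 20 * log10(Vout / Vin)
  = 20 * log10(19.909 / 2.012)
  = 20 * log10(9.895129)
  = 20 * 0.995421
  = 19.91 dB

19.91 dB


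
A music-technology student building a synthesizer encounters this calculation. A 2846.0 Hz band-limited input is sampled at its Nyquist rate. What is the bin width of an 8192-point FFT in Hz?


Step 1 — Nyquist sampling rate:
fs = 2 * fmax = 2 * 2846.0 = 5692.0 Hz

Step 2 — DFT bin spacing:
df = fs / N = 5692.0 / 8192 = 0.6948 Hz

0.6948 Hz


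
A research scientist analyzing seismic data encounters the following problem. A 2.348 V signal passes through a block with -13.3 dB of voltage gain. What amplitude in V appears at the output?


Output voltage from dB gain:
V_out = V_in * 10^(gain_dB / 20)
      = 2.348 * 10^(-13.3 / 20)
      = 2.348 * 0.216272
      = 0.5078 V

0.5078 V


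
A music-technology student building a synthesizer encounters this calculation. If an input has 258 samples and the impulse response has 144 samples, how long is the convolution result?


Linear convolution output length:
L = N + M - 1
  = 258 + 144 - 1
  = 401 samples

401


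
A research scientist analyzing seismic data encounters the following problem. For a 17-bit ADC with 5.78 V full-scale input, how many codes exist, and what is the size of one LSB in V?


Step 1 — number of quantization levels:
L = 2^N = 2^17 = 131072

Step 2 — LSB step size:
delta = Vfs / L
      = 5.78 / 131072
      = 4.41e-05 V

Levels = 131072; step size = 4.41e-05 V


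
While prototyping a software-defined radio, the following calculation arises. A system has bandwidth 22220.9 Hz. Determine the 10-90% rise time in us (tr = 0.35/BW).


Rise time from bandwidth relationship:
tr = 0.35 / BW
   = 0.35 / 22220.9
   = 1.575093718e-05 s
   = 15.7509 us

15.7509 us


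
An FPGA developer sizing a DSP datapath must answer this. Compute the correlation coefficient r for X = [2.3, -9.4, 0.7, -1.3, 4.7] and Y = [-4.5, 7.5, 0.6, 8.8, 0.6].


Pearson correlation coefficient (population):
r = cov(X,Y) / (std(X) * std(Y))
Mean X = -0.6, Mean Y = 2.6
Cov(X,Y) = -16.25
Std(X) = 4.819129, Std(Y) = 4.916503
r = -0.6858

-0.6858


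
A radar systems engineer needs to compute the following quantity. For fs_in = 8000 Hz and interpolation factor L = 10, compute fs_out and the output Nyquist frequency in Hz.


Step 1 — output sample rate after interpolation by L:
fs_out = L * fs_in = 10 * 8000 = 80000 Hz

Step 2 — Nyquist frequency of the output stream:
f_Nyq = fs_out / 2 = 80000 / 2 = 40000.0 Hz

fs_out = 80000 Hz; f_Nyquist = 40000.0 Hz


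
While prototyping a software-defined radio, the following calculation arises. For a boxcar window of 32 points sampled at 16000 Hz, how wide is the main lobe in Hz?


Main lobe width for a rectangular window:
Width = 2 * fs / N
      = 2 * 16000 / 32
      = 32000 / 32
      = 1000.0 Hz

1000.0 Hz


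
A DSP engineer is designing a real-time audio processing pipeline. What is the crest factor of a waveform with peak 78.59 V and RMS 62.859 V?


Crest factor is the ratio of peak to RMS:
CF = V_peak / V_rms
   = 78.59 / 62.859
   = 1.2503

1.2503


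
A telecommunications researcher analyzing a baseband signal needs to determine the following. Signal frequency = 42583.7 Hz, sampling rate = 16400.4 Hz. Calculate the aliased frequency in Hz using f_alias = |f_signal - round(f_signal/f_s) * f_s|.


Compute the nearest integer multiple of fs to the signal:
n = round(42583.7 / 16400.4) = 3
f_alias = |42583.7 - 3 * 16400.4|
        = |42583.7 - 49201.2|
        = 6617.5 Hz

6617.5


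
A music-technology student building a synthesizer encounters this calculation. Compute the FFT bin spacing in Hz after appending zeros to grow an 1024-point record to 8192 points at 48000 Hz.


Frequency resolution after zero-padding:
N_padded = 1024 * 8 = 8192
df = fs / N_padded
   = 48000 / 8192
   = 5.8594 Hz

5.8594 Hz


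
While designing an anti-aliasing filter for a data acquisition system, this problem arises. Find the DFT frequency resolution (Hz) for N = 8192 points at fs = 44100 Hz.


DFT frequency resolution:
df = fs / N
   = 44100 / 8192
   = 5.3833 Hz

5.3833 Hz


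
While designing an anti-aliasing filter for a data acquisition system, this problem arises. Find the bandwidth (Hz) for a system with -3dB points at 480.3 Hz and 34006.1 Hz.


Bandwidth is the difference of -3dB frequencies:
BW = f_high - f_low
   = 34006.1 - 480.3
   = 33525.8 Hz

33525.8 Hz


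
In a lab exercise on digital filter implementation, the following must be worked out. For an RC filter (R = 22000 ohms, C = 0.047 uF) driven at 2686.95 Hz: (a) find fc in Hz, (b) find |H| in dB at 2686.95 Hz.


Step 1 — cutoff frequency:
fc = 1 / (2*pi*R*C)
C = 0.047 uF = 4.7e-08 F
fc = 1 / (2*pi*22000*4.7e-08)
   = 153.922 Hz

Step 2 — magnitude at f = 2686.95 Hz:
|H(f)| = 1 / sqrt(1 + (f/fc)^2)
f/fc = 2686.95 / 153.922 = 17.456569
|H| = 1 / sqrt(1 + 304.731801) = 0.0571913
|H|_dB = 20*log10(0.0571913) = -24.85 dB

fc = 153.922 Hz; |H(2686.95 Hz)| = -24.85 dB


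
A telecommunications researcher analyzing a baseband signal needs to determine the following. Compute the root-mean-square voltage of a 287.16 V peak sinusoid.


RMS voltage for a sinusoidal waveform:
V_rms = V_peak / sqrt(2)
      = 287.16 / 1.414214
      = 203.053 V

203.053 V


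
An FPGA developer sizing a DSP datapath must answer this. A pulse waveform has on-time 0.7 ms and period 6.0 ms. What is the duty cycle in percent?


Duty cycle as a percentage:
DC = (t_on / T) * 100
   = (0.7 / 6.0) * 100
   = 0.116667 * 100
   = 11.67 %

11.67 %


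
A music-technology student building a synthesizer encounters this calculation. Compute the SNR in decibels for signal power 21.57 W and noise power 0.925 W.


SNR in decibels:
SNR = 10 * log10(Ps / Pn)
    = 10 * log10(21.57 / 0.925)
    = 10 * log10(23.3189)
    = 10 * 1.3677
    = 13.68 dB

13.68 dB


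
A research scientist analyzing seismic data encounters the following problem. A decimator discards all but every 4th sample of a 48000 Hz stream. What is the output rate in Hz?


Decimation reduces the sample rate:
fs_out = fs_in / M
       = 48000 / 4
       = 12000.0 Hz

12000.0 Hz


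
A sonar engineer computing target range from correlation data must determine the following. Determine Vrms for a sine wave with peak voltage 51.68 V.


RMS voltage for a sinusoidal waveform:
V_rms = V_peak / sqrt(2)
      = 51.68 / 1.414214
      = 36.543 V

36.543 V


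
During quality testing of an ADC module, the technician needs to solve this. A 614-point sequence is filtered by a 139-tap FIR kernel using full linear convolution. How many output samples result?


Linear convolution output length:
L = N + M - 1
  = 614 + 139 - 1
  = 752 samples

752


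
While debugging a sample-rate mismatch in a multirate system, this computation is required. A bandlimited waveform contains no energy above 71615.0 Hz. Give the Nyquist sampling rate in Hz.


The Nyquist rate is twice the maximum frequency component.
fs_min = 2 * fmax
      = 2 * 71615.0
      = 143230.0 Hz

143230.0


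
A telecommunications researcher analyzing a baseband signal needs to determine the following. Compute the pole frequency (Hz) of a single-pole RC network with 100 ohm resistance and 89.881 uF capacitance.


Cutoff frequency of a first-order RC filter:
fc = 1 / (2 * pi * R * C)
C = 89.881 uF = 8.9881e-05 F
fc = 1 / (2 * pi * 100 * 8.9881e-05)
   = 1 / 0.056473897859461
   = 17.707296 Hz

17.707296 Hz


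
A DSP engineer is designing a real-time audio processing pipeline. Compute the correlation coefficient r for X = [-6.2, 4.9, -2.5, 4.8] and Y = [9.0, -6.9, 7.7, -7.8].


Pearson correlation coefficient (population):
r = cov(X,Y) / (std(X) * std(Y))
Mean X = 0.25, Mean Y = 0.5
Cov(X,Y) = -36.7
Std(X) = 4.78252, Std(Y) = 7.869879
r = -0.9751

-0.9751


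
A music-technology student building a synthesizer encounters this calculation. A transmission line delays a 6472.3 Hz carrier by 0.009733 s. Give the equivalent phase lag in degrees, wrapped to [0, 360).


Phase shift from frequency and time delay:
phi = 360 * f * t_delay
    = 360 * 6472.3 * 0.009733
    = 22678.16 degrees
    mod 360 = 358.16 degrees

358.16 degrees


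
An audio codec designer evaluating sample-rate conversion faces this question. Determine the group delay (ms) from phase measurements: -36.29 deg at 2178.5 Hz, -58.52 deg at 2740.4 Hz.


Group delay from phase difference:
tau = -d(phi)/d(omega)
d(phi) = -22.23 deg = -0.387987 rad
d(omega) = 2*pi*(2740.4 - 2178.5) = 3530.5218 rad/s
tau = -(-0.387987) / 3530.5218
    = 0.1099 ms

0.1099 ms


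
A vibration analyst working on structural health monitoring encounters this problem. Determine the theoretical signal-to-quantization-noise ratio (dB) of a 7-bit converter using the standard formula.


Theoretical SNR for a full-scale sinusoid:
SNR = 6.02 * N + 1.76
    = 6.02 * 7 + 1.76
    = 42.14 + 1.76
    = 43.9 dB

43.9 dB


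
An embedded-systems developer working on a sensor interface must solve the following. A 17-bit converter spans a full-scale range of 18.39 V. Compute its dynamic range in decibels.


Dynamic range from full-scale to LSB:
V_min = V_max / 2^bits = 18.39 / 2^17
DR = 20 * log10(V_max / V_min)
   = 20 * log10(2^17)
   = 20 * 17 * log10(2)
   = 102.35 dB

102.35 dB


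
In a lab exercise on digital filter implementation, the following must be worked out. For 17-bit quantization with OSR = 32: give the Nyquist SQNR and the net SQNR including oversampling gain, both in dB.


Step 1 — baseline SQNR at Nyquist:
SQNR_base = 6.02*N + 1.76
          = 6.02*17 + 1.76
          = 104.1 dB

Step 2 — oversampling processing gain:
G = 10*log10(OSR) = 10*log10(32) = 15.05 dB

Step 3 — total:
SQNR_total = 104.1 + 15.05 = 119.15 dB

Base SQNR = 104.1 dB; oversampled SQNR = 119.15 dB


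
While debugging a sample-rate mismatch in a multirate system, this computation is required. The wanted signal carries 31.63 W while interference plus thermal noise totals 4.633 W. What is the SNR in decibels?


SNR in decibels:
SNR = 10 * log10(Ps / Pn)
    = 10 * log10(31.63 / 4.633)
    = 10 * log10(6.8271)
    = 10 * 0.8342
    = 8.34 dB

8.34 dB


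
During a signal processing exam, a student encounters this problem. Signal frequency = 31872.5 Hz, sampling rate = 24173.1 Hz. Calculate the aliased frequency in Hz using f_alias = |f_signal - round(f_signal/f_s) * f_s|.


Compute the nearest integer multiple of fs to the signal:
n = round(31872.5 / 24173.1) = 1
f_alias = |31872.5 - 1 * 24173.1|
        = |31872.5 - 24173.1|
        = 7699.4 Hz

7699.4


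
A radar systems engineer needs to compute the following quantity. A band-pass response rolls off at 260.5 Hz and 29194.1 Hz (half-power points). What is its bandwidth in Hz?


Bandwidth is the difference of -3dB frequencies:
BW = f_high - f_low
   = 29194.1 - 260.5
   = 28933.6 Hz

28933.6 Hz


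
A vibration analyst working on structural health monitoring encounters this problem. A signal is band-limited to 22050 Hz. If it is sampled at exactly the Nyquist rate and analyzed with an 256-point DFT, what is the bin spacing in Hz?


Step 1 — Nyquist sampling rate:
fs = 2 * fmax = 2 * 22050 = 44100 Hz

Step 2 — DFT bin spacing:
df = fs / N = 44100 / 256 = 172.2656 Hz

172.2656 Hz


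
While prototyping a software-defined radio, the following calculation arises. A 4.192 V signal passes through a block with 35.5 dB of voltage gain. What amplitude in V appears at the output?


Output voltage from dB gain:
V_out = V_in * 10^(gain_dB / 20)
      = 4.192 * 10^(35.5 / 20)
      = 4.192 * 59.566214
      = 249.7016 V

249.7016 V


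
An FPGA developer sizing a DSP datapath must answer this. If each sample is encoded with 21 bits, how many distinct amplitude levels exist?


Number of quantization levels = 2^N
= 2^21
= 2097152

2097152


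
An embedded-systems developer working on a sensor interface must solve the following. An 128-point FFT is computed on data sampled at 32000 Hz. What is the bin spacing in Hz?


DFT frequency resolution:
df = fs / N
   = 32000 / 128
   = 250.0 Hz

250.0 Hz


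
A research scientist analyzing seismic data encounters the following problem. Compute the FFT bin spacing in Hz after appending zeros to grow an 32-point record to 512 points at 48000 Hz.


Frequency resolution after zero-padding:
N_padded = 32 * 16 = 512
df = fs / N_padded
   = 48000 / 512
   = 93.75 Hz

93.75 Hz


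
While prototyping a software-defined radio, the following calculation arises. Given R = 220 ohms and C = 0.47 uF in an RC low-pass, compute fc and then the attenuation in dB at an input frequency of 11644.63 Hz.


Step 1 — cutoff frequency:
fc = 1 / (2*pi*R*C)
C = 0.47 uF = 4.7e-07 F
fc = 1 / (2*pi*220*4.7e-07)
   = 1539.216 Hz

Step 2 — magnitude at f = 11644.63 Hz:
|H(f)| = 1 / sqrt(1 + (f/fc)^2)
f/fc = 11644.63 / 1539.216 = 7.565299
|H| = 1 / sqrt(1 + 57.233749) = 0.1310426
|H|_dB = 20*log10(0.1310426) = -17.65 dB

fc = 1539.216 Hz; |H(11644.63 Hz)| = -17.65 dB


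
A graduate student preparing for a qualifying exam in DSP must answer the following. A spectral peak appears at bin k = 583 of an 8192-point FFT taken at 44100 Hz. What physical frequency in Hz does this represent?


Frequency of DFT bin k:
f_k = k * fs / N
    = 583 * 44100 / 8192
    = 25710300 / 8192
    = 3138.464 Hz

3138.464 Hz


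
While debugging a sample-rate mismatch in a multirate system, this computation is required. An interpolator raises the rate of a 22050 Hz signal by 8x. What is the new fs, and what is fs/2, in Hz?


Step 1 — output sample rate after interpolation by L:
fs_out = L * fs_in = 8 * 22050 = 176400 Hz

Step 2 — Nyquist frequency of the output stream:
f_Nyq = fs_out / 2 = 176400 / 2 = 88200.0 Hz

fs_out = 176400 Hz; f_Nyquist = 88200.0 Hz


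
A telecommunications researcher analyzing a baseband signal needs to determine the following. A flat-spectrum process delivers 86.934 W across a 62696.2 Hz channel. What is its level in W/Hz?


Power spectral density:
PSD = P / BW
    = 86.934 / 62696.2
    = 0.00138659 W/Hz

0.00138659 W/Hz


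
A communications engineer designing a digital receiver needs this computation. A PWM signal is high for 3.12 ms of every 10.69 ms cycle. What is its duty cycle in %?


Duty cycle as a percentage:
DC = (t_on / T) * 100
   = (3.12 / 10.69) * 100
   = 0.291862 * 100
   = 29.19 %

29.19 %


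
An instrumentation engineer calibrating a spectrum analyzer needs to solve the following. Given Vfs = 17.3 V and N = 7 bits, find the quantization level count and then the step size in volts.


Step 1 — number of quantization levels:
L = 2^N = 2^7 = 128

Step 2 — LSB step size:
delta = Vfs / L
      = 17.3 / 128
      = 0.13515625 V

Levels = 128; step size = 0.13515625 V


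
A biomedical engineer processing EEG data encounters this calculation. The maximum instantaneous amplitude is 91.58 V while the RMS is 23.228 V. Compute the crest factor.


Crest factor is the ratio of peak to RMS:
CF = V_peak / V_rms
   = 91.58 / 23.228
   = 3.9427

3.9427


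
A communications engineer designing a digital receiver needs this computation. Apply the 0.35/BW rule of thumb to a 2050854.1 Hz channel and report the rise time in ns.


Rise time from bandwidth relationship:
tr = 0.35 / BW
   = 0.35 / 2050854.1
   = 1.706606043e-07 s
   = 170.6606 ns

170.6606 ns


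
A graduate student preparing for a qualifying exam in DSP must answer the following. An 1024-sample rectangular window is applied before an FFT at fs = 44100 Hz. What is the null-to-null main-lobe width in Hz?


Main lobe width for a rectangular window:
Width = 2 * fs / N
      = 2 * 44100 / 1024
      = 88200 / 1024
      = 86.133 Hz

86.133 Hz


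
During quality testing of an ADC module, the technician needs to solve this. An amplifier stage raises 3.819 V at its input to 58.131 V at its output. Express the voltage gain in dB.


Voltage gain in dB:
G = 20 * log10(Vout / Vin)
  = 20 * log10(58.131 / 3.819)
  = 20 * log10(15.221524)
  = 20 * 1.182458
  = 23.65 dB

23.65 dB


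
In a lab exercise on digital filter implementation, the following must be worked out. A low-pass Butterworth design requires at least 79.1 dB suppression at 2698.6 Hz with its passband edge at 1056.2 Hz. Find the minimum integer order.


Butterworth filter order formula:
n = log10(10^(A/10) - 1) / (2 * log10(f_stop/f_pass))
10^(79.1/10) - 1 = 81283050.6164
f_stop/f_pass = 2698.6 / 1056.2 = 2.555
n = 9.7081 -> ceil = 10

10


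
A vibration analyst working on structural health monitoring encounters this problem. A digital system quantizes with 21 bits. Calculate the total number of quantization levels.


Number of quantization levels = 2^N
= 2^21
= 2097152

2097152


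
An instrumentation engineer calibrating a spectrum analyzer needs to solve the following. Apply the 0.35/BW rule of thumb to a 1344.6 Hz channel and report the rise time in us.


Rise time from bandwidth relationship:
tr = 0.35 / BW
   = 0.35 / 1344.6
   = 0.0002603004611 s
   = 260.3005 us

260.3005 us


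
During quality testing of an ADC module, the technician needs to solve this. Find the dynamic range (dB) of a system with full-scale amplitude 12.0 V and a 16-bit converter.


Dynamic range from full-scale to LSB:
V_min = V_max / 2^bits = 12.0 / 2^16
DR = 20 * log10(V_max / V_min)
   = 20 * log10(2^16)
   = 20 * 16 * log10(2)
   = 96.33 dB

96.33 dB


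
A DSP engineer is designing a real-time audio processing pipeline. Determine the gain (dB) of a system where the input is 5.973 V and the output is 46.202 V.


Voltage gain in dB:
G = 20 * log10(Vout / Vin)
  = 20 * log10(46.202 / 5.973)
  = 20 * log10(7.735141)
  = 20 * 0.888468
  = 17.77 dB

17.77 dB


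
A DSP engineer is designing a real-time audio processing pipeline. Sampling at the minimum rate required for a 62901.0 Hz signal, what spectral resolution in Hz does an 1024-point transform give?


Step 1 — Nyquist sampling rate:
fs = 2 * fmax = 2 * 62901.0 = 125802.0 Hz

Step 2 — DFT bin spacing:
df = fs / N = 125802.0 / 1024 = 122.8535 Hz

122.8535 Hz


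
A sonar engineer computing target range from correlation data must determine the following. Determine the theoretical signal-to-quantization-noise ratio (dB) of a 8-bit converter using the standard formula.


Theoretical SNR for a full-scale sinusoid:
SNR = 6.02 * N + 1.76
    = 6.02 * 8 + 1.76
    = 48.16 + 1.76
    = 49.92 dB

49.92 dB


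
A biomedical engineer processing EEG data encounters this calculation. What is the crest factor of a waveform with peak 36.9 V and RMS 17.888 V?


Crest factor is the ratio of peak to RMS:
CF = V_peak / V_rms
   = 36.9 / 17.888
   = 2.0628

2.0628


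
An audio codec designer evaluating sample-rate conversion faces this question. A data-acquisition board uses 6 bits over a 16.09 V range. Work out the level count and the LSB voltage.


Step 1 — number of quantization levels:
L = 2^N = 2^6 = 64

Step 2 — LSB step size:
delta = Vfs / L
      = 16.09 / 64
      = 0.25140625 V

Levels = 64; step size = 0.25140625 V


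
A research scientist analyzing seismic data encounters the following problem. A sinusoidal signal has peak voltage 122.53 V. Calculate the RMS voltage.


RMS voltage for a sinusoidal waveform:
V_rms = V_peak / sqrt(2)
      = 122.53 / 1.414214
      = 86.642 V

86.642 V


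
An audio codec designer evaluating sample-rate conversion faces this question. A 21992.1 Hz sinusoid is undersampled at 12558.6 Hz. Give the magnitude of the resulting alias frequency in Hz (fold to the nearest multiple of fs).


Compute the nearest integer multiple of fs to the signal:
n = round(21992.1 / 12558.6) = 2
f_alias = |21992.1 - 2 * 12558.6|
        = |21992.1 - 25117.2|
        = 3125.1 Hz

3125.1


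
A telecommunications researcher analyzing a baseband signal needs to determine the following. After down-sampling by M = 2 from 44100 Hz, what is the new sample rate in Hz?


Decimation reduces the sample rate:
fs_out = fs_in / M
       = 44100 / 2
       = 22050.0 Hz

22050.0 Hz


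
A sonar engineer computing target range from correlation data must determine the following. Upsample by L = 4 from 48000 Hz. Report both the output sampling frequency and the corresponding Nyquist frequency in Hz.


Step 1 — output sample rate after interpolation by L:
fs_out = L * fs_in = 4 * 48000 = 192000 Hz

Step 2 — Nyquist frequency of the output stream:
f_Nyq = fs_out / 2 = 192000 / 2 = 96000.0 Hz

fs_out = 192000 Hz; f_Nyquist = 96000.0 Hz


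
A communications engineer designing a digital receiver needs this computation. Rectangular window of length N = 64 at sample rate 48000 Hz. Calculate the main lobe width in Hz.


Main lobe width for a rectangular window:
Width = 2 * fs / N
      = 2 * 48000 / 64
      = 96000 / 64
      = 1500.0 Hz

1500.0 Hz


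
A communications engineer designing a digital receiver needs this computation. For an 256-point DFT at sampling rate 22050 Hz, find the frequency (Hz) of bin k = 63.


Frequency of DFT bin k:
f_k = k * fs / N
    = 63 * 22050 / 256
    = 1389150 / 256
    = 5426.367 Hz

5426.367 Hz


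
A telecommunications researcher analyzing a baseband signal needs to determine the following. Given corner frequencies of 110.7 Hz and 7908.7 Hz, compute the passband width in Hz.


Bandwidth is the difference of -3dB frequencies:
BW = f_high - f_low
   = 7908.7 - 110.7
   = 7798.0 Hz

7798.0 Hz


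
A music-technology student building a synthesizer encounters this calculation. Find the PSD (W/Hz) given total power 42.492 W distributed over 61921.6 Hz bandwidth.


Power spectral density:
PSD = P / BW
    = 42.492 / 61921.6
    = 0.00068622 W/Hz

0.00068622 W/Hz


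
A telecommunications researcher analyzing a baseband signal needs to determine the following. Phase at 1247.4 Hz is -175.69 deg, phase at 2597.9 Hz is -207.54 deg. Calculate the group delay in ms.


Group delay from phase difference:
tau = -d(phi)/d(omega)
d(phi) = -31.85 deg = -0.555887 rad
d(omega) = 2*pi*(2597.9 - 1247.4) = 8485.4418 rad/s
tau = -(-0.555887) / 8485.4418
    = 0.0655 ms

0.0655 ms


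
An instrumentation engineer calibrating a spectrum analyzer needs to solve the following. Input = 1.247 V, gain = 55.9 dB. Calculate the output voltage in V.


Output voltage from dB gain:
V_out = V_in * 10^(gain_dB / 20)
      = 1.247 * 10^(55.9 / 20)
      = 1.247 * 623.734835
      = 777.7973 V

777.7973 V


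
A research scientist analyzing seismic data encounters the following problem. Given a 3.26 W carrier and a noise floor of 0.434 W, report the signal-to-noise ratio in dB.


SNR in decibels:
SNR = 10 * log10(Ps / Pn)
    = 10 * log10(3.26 / 0.434)
    = 10 * log10(7.5115)
    = 10 * 0.8757
    = 8.76 dB

8.76 dB


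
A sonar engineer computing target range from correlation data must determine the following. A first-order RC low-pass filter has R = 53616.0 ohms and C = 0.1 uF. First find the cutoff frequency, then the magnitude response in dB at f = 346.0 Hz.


Step 1 — cutoff frequency:
fc = 1 / (2*pi*R*C)
C = 0.1 uF = 1e-07 F
fc = 1 / (2*pi*53616.0*1e-07)
   = 29.6842 Hz

Step 2 — magnitude at f = 346.0 Hz:
|H(f)| = 1 / sqrt(1 + (f/fc)^2)
f/fc = 346.0 / 29.6842 = 11.656033
|H| = 1 / sqrt(1 + 135.863105) = 0.0854785
|H|_dB = 20*log10(0.0854785) = -21.36 dB

fc = 29.6842 Hz; |H(346.0 Hz)| = -21.36 dB
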